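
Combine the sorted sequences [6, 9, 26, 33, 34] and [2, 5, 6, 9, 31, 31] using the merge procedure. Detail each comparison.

Merging process:

Compare 6 vs 2: take 2 from right. Merged: [2]
Compare 6 vs 5: take 5 from right. Merged: [2, 5]
Compare 6 vs 6: take 6 from left. Merged: [2, 5, 6]
Compare 9 vs 6: take 6 from right. Merged: [2, 5, 6, 6]
Compare 9 vs 9: take 9 from left. Merged: [2, 5, 6, 6, 9]
Compare 26 vs 9: take 9 from right. Merged: [2, 5, 6, 6, 9, 9]
Compare 26 vs 31: take 26 from left. Merged: [2, 5, 6, 6, 9, 9, 26]
Compare 33 vs 31: take 31 from right. Merged: [2, 5, 6, 6, 9, 9, 26, 31]
Compare 33 vs 31: take 31 from right. Merged: [2, 5, 6, 6, 9, 9, 26, 31, 31]
Append remaining from left: [33, 34]. Merged: [2, 5, 6, 6, 9, 9, 26, 31, 31, 33, 34]

Final merged array: [2, 5, 6, 6, 9, 9, 26, 31, 31, 33, 34]
Total comparisons: 9

The merged array is [2, 5, 6, 6, 9, 9, 26, 31, 31, 33, 34], requiring 9 comparisons. The merge step runs in O(n) time where n is the total number of elements.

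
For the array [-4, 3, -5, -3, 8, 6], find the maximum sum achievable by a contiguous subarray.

Using Kadane's algorithm on [-4, 3, -5, -3, 8, 6]:

Scanning through the array:
Position 1 (value 3): max_ending_here = 3, max_so_far = 3
Position 2 (value -5): max_ending_here = -2, max_so_far = 3
Position 3 (value -3): max_ending_here = -3, max_so_far = 3
Position 4 (value 8): max_ending_here = 8, max_so_far = 8
Position 5 (value 6): max_ending_here = 14, max_so_far = 14

Maximum subarray: [8, 6]
Maximum sum: 14

The maximum subarray is [8, 6] with sum 14. This subarray runs from index 4 to index 5.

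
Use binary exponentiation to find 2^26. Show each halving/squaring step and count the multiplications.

Computing 2^26 by squaring (build up from 2^1; each line after the first costs one multiplication):

2^1 = 2
2^2 = (2^1)^2 = 2^2 = 4
2^3 = 2 * 2^2 = 2 * 4 = 8
2^6 = (2^3)^2 = 8^2 = 64
2^12 = (2^6)^2 = 64^2 = 4096
2^13 = 2 * 2^12 = 2 * 4096 = 8192
2^26 = (2^13)^2 = 8192^2 = 67108864

Result: 67108864
Multiplications needed: 6 (6 lines after 2^1)

2^26 = 67108864. Using exponentiation by squaring, this requires 6 multiplications. The key idea: if the exponent is even, square the half-power; if odd, multiply by the base once.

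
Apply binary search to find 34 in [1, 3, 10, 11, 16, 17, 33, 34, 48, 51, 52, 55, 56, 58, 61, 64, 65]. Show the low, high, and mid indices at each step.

Binary search for 34 in [1, 3, 10, 11, 16, 17, 33, 34, 48, 51, 52, 55, 56, 58, 61, 64, 65]:

lo=0, hi=16, mid=8, arr[mid]=48 -> 48 > 34, search left half
lo=0, hi=7, mid=3, arr[mid]=11 -> 11 < 34, search right half
lo=4, hi=7, mid=5, arr[mid]=17 -> 17 < 34, search right half
lo=6, hi=7, mid=6, arr[mid]=33 -> 33 < 34, search right half
lo=7, hi=7, mid=7, arr[mid]=34 -> Found target at index 7!

Binary search finds 34 at index 7 after 5 comparisons. The search repeatedly halves the search space by comparing with the middle element.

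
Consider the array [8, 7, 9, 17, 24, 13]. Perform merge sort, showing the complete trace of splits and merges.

Merge sort trace:

Split: [8, 7, 9, 17, 24, 13] -> [8, 7, 9] and [17, 24, 13]
  Split: [8, 7, 9] -> [8] and [7, 9]
    Split: [7, 9] -> [7] and [9]
    Merge: [7] + [9] -> [7, 9]
  Merge: [8] + [7, 9] -> [7, 8, 9]
  Split: [17, 24, 13] -> [17] and [24, 13]
    Split: [24, 13] -> [24] and [13]
    Merge: [24] + [13] -> [13, 24]
  Merge: [17] + [13, 24] -> [13, 17, 24]
Merge: [7, 8, 9] + [13, 17, 24] -> [7, 8, 9, 13, 17, 24]

Final sorted array: [7, 8, 9, 13, 17, 24]

The merge sort proceeds by recursively splitting the array and merging sorted halves.
After all merges, the sorted array is [7, 8, 9, 13, 17, 24].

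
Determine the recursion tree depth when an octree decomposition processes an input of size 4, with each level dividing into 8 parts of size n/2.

For divide and conquer with division factor 2:

Problem sizes at each level:
Level 0: 4
Level 1: 2
Level 2: 1

The root is level 0 and the size-1 base case is level 2 (the tree spans levels 0 through 2, i.e. 3 levels counting the root), so the depth is the number of divisions: log_2(4) = 2

The recursion tree depth is log_2(4) = 2. At each level, the problem size is divided by 2, so it takes 2 divisions to reduce to a base case of size 1. The algorithm makes 8 recursive calls at each level.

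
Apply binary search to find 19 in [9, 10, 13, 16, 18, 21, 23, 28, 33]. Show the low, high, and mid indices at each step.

Binary search for 19 in [9, 10, 13, 16, 18, 21, 23, 28, 33]:

lo=0, hi=8, mid=4, arr[mid]=18 -> 18 < 19, search right half
lo=5, hi=8, mid=6, arr[mid]=23 -> 23 > 19, search left half
lo=5, hi=5, mid=5, arr[mid]=21 -> 21 > 19, search left half
lo=5 > hi=4, target 19 not found

Binary search determines that 19 is not in the array after 3 comparisons. The search space was exhausted without finding the target.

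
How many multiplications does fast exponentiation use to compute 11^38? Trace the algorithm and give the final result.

Computing 11^38 by squaring (build up from 11^1; each line after the first costs one multiplication):

11^1 = 11
11^2 = (11^1)^2 = 11^2 = 121
11^4 = (11^2)^2 = 121^2 = 14641
11^8 = (11^4)^2 = 14641^2 = 214358881
11^9 = 11 * 11^8 = 11 * 214358881 = 2357947691
11^18 = (11^9)^2 = 2357947691^2 = 5559917313492231481
11^19 = 11 * 11^18 = 11 * 5559917313492231481 = 61159090448414546291
11^38 = (11^19)^2 = 61159090448414546291^2 = 3740434344477351388916475705363381856681

Result: 3740434344477351388916475705363381856681
Multiplications needed: 7 (7 lines after 11^1)

11^38 = 3740434344477351388916475705363381856681. Using exponentiation by squaring, this requires 7 multiplications. The key idea: if the exponent is even, square the half-power; if odd, multiply by the base once.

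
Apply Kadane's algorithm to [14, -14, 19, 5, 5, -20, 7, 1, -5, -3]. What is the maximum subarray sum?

Using Kadane's algorithm on [14, -14, 19, 5, 5, -20, 7, 1, -5, -3]:

Scanning through the array:
Position 1 (value -14): max_ending_here = 0, max_so_far = 14
Position 2 (value 19): max_ending_here = 19, max_so_far = 19
Position 3 (value 5): max_ending_here = 24, max_so_far = 24
Position 4 (value 5): max_ending_here = 29, max_so_far = 29
Position 5 (value -20): max_ending_here = 9, max_so_far = 29
Position 6 (value 7): max_ending_here = 16, max_so_far = 29
Position 7 (value 1): max_ending_here = 17, max_so_far = 29
Position 8 (value -5): max_ending_here = 12, max_so_far = 29
Position 9 (value -3): max_ending_here = 9, max_so_far = 29

Maximum subarray: [14, -14, 19, 5, 5]
Maximum sum: 29

The maximum subarray is [14, -14, 19, 5, 5] with sum 29. This subarray runs from index 0 to index 4.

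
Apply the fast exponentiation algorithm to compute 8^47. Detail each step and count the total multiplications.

Computing 8^47 by squaring (build up from 8^1; each line after the first costs one multiplication):

8^1 = 8
8^2 = (8^1)^2 = 8^2 = 64
8^4 = (8^2)^2 = 64^2 = 4096
8^5 = 8 * 8^4 = 8 * 4096 = 32768
8^10 = (8^5)^2 = 32768^2 = 1073741824
8^11 = 8 * 8^10 = 8 * 1073741824 = 8589934592
8^22 = (8^11)^2 = 8589934592^2 = 73786976294838206464
8^23 = 8 * 8^22 = 8 * 73786976294838206464 = 590295810358705651712
8^46 = (8^23)^2 = 590295810358705651712^2 = 348449143727040986586495598010130648530944
8^47 = 8 * 8^46 = 8 * 348449143727040986586495598010130648530944 = 2787593149816327892691964784081045188247552

Result: 2787593149816327892691964784081045188247552
Multiplications needed: 9 (9 lines after 8^1)

8^47 = 2787593149816327892691964784081045188247552. Using exponentiation by squaring, this requires 9 multiplications. The key idea: if the exponent is even, square the half-power; if odd, multiply by the base once.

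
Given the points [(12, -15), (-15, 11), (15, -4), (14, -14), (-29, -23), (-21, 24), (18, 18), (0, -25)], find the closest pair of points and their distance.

Computing all pairwise distances among 8 points:

d((12, -15), (-15, 11)) = 37.4833
d((12, -15), (15, -4)) = 11.4018
d((12, -15), (14, -14)) = 2.2361 <-- minimum
d((12, -15), (-29, -23)) = 41.7732
d((12, -15), (-21, 24)) = 51.0882
d((12, -15), (18, 18)) = 33.541
d((12, -15), (0, -25)) = 15.6205
d((-15, 11), (15, -4)) = 33.541
d((-15, 11), (14, -14)) = 38.2884
d((-15, 11), (-29, -23)) = 36.7696
d((-15, 11), (-21, 24)) = 14.3178
d((-15, 11), (18, 18)) = 33.7343
d((-15, 11), (0, -25)) = 39.0
d((15, -4), (14, -14)) = 10.0499
d((15, -4), (-29, -23)) = 47.927
d((15, -4), (-21, 24)) = 45.607
d((15, -4), (18, 18)) = 22.2036
d((15, -4), (0, -25)) = 25.807
d((14, -14), (-29, -23)) = 43.9318
d((14, -14), (-21, 24)) = 51.6624
d((14, -14), (18, 18)) = 32.249
d((14, -14), (0, -25)) = 17.8045
d((-29, -23), (-21, 24)) = 47.676
d((-29, -23), (18, 18)) = 62.3699
d((-29, -23), (0, -25)) = 29.0689
d((-21, 24), (18, 18)) = 39.4588
d((-21, 24), (0, -25)) = 53.3104
d((18, 18), (0, -25)) = 46.6154

Closest pair: (12, -15) and (14, -14) with distance 2.2361

The closest pair is (12, -15) and (14, -14) with Euclidean distance 2.2361. For 8 points, brute-force pairwise comparison is shown above. For large n, the divide-and-conquer algorithm (sort by x, recurse on halves, check the dividing strip) achieves O(n log n).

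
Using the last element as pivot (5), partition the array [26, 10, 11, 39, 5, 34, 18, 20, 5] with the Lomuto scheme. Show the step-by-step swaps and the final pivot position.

Lomuto partition with pivot = 5:

Initial array: [26, 10, 11, 39, 5, 34, 18, 20, 5]

arr[0]=26 > 5: no swap
arr[1]=10 > 5: no swap
arr[2]=11 > 5: no swap
arr[3]=39 > 5: no swap
arr[4]=5 <= 5: swap with position 0, array becomes [5, 10, 11, 39, 26, 34, 18, 20, 5]
arr[5]=34 > 5: no swap
arr[6]=18 > 5: no swap
arr[7]=20 > 5: no swap

Place pivot at position 1: [5, 5, 11, 39, 26, 34, 18, 20, 10]
Pivot position: 1

After partitioning with pivot 5, the array becomes [5, 5, 11, 39, 26, 34, 18, 20, 10]. The pivot is placed at index 1. All elements to the left of the pivot are <= 5, and all elements to the right are > 5.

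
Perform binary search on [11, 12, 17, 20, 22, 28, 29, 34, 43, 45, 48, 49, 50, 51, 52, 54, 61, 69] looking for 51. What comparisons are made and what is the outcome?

Binary search for 51 in [11, 12, 17, 20, 22, 28, 29, 34, 43, 45, 48, 49, 50, 51, 52, 54, 61, 69]:

lo=0, hi=17, mid=8, arr[mid]=43 -> 43 < 51, search right half
lo=9, hi=17, mid=13, arr[mid]=51 -> Found target at index 13!

Binary search finds 51 at index 13 after 2 comparisons. The search repeatedly halves the search space by comparing with the middle element.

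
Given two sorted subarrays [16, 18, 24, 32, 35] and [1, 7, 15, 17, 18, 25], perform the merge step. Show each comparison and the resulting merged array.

Merging process:

Compare 16 vs 1: take 1 from right. Merged: [1]
Compare 16 vs 7: take 7 from right. Merged: [1, 7]
Compare 16 vs 15: take 15 from right. Merged: [1, 7, 15]
Compare 16 vs 17: take 16 from left. Merged: [1, 7, 15, 16]
Compare 18 vs 17: take 17 from right. Merged: [1, 7, 15, 16, 17]
Compare 18 vs 18: take 18 from left. Merged: [1, 7, 15, 16, 17, 18]
Compare 24 vs 18: take 18 from right. Merged: [1, 7, 15, 16, 17, 18, 18]
Compare 24 vs 25: take 24 from left. Merged: [1, 7, 15, 16, 17, 18, 18, 24]
Compare 32 vs 25: take 25 from right. Merged: [1, 7, 15, 16, 17, 18, 18, 24, 25]
Append remaining from left: [32, 35]. Merged: [1, 7, 15, 16, 17, 18, 18, 24, 25, 32, 35]

Final merged array: [1, 7, 15, 16, 17, 18, 18, 24, 25, 32, 35]
Total comparisons: 9

The merged array is [1, 7, 15, 16, 17, 18, 18, 24, 25, 32, 35], requiring 9 comparisons. The merge step runs in O(n) time where n is the total number of elements.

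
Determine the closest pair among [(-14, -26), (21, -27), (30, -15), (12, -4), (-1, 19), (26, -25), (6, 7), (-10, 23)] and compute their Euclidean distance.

Computing all pairwise distances among 8 points:

d((-14, -26), (21, -27)) = 35.0143
d((-14, -26), (30, -15)) = 45.3542
d((-14, -26), (12, -4)) = 34.0588
d((-14, -26), (-1, 19)) = 46.8402
d((-14, -26), (26, -25)) = 40.0125
d((-14, -26), (6, 7)) = 38.5876
d((-14, -26), (-10, 23)) = 49.163
d((21, -27), (30, -15)) = 15.0
d((21, -27), (12, -4)) = 24.6982
d((21, -27), (-1, 19)) = 50.9902
d((21, -27), (26, -25)) = 5.3852 <-- minimum
d((21, -27), (6, 7)) = 37.1618
d((21, -27), (-10, 23)) = 58.8303
d((30, -15), (12, -4)) = 21.095
d((30, -15), (-1, 19)) = 46.0109
d((30, -15), (26, -25)) = 10.7703
d((30, -15), (6, 7)) = 32.5576
d((30, -15), (-10, 23)) = 55.1725
d((12, -4), (-1, 19)) = 26.4197
d((12, -4), (26, -25)) = 25.2389
d((12, -4), (6, 7)) = 12.53
d((12, -4), (-10, 23)) = 34.8281
d((-1, 19), (26, -25)) = 51.6236
d((-1, 19), (6, 7)) = 13.8924
d((-1, 19), (-10, 23)) = 9.8489
d((26, -25), (6, 7)) = 37.7359
d((26, -25), (-10, 23)) = 60.0
d((6, 7), (-10, 23)) = 22.6274

Closest pair: (21, -27) and (26, -25) with distance 5.3852

The closest pair is (21, -27) and (26, -25) with Euclidean distance 5.3852. For 8 points, brute-force pairwise comparison is shown above. For large n, the divide-and-conquer algorithm (sort by x, recurse on halves, check the dividing strip) achieves O(n log n).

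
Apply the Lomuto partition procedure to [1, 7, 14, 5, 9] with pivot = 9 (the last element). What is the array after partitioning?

Lomuto partition with pivot = 9:

Initial array: [1, 7, 14, 5, 9]

arr[0]=1 <= 9: swap with position 0, array becomes [1, 7, 14, 5, 9]
arr[1]=7 <= 9: swap with position 1, array becomes [1, 7, 14, 5, 9]
arr[2]=14 > 9: no swap
arr[3]=5 <= 9: swap with position 2, array becomes [1, 7, 5, 14, 9]

Place pivot at position 3: [1, 7, 5, 9, 14]
Pivot position: 3

After partitioning with pivot 9, the array becomes [1, 7, 5, 9, 14]. The pivot is placed at index 3. All elements to the left of the pivot are <= 9, and all elements to the right are > 9.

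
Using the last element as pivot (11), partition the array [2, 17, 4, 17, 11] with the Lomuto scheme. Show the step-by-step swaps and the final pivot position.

Lomuto partition with pivot = 11:

Initial array: [2, 17, 4, 17, 11]

arr[0]=2 <= 11: swap with position 0, array becomes [2, 17, 4, 17, 11]
arr[1]=17 > 11: no swap
arr[2]=4 <= 11: swap with position 1, array becomes [2, 4, 17, 17, 11]
arr[3]=17 > 11: no swap

Place pivot at position 2: [2, 4, 11, 17, 17]
Pivot position: 2

After partitioning with pivot 11, the array becomes [2, 4, 11, 17, 17]. The pivot is placed at index 2. All elements to the left of the pivot are <= 11, and all elements to the right are > 11.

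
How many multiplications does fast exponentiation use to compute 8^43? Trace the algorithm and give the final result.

Computing 8^43 by squaring (build up from 8^1; each line after the first costs one multiplication):

8^1 = 8
8^2 = (8^1)^2 = 8^2 = 64
8^4 = (8^2)^2 = 64^2 = 4096
8^5 = 8 * 8^4 = 8 * 4096 = 32768
8^10 = (8^5)^2 = 32768^2 = 1073741824
8^20 = (8^10)^2 = 1073741824^2 = 1152921504606846976
8^21 = 8 * 8^20 = 8 * 1152921504606846976 = 9223372036854775808
8^42 = (8^21)^2 = 9223372036854775808^2 = 85070591730234615865843651857942052864
8^43 = 8 * 8^42 = 8 * 85070591730234615865843651857942052864 = 680564733841876926926749214863536422912

Result: 680564733841876926926749214863536422912
Multiplications needed: 8 (8 lines after 8^1)

8^43 = 680564733841876926926749214863536422912. Using exponentiation by squaring, this requires 8 multiplications. The key idea: if the exponent is even, square the half-power; if odd, multiply by the base once.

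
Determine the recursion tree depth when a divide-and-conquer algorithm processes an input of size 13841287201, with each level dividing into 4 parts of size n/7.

For divide and conquer with division factor 7:

Problem sizes at each level:
Level 0: 13841287201
Level 1: 1977326743
Level 2: 282475249
Level 3: 40353607
Level 4: 5764801
Level 5: 823543
Level 6: 117649
Level 7: 16807
Level 8: 2401
Level 9: 343
Level 10: 49
Level 11: 7
Level 12: 1

The root is level 0 and the size-1 base case is level 12 (the tree spans levels 0 through 12, i.e. 13 levels counting the root), so the depth is the number of divisions: log_7(13841287201) = 12

The recursion tree depth is log_7(13841287201) = 12. At each level, the problem size is divided by 7, so it takes 12 divisions to reduce to a base case of size 1. The algorithm makes 4 recursive calls at each level.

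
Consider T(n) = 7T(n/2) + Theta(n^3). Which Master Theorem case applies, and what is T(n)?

Master Theorem for T(n) = 7T(n/2) + O(n^3):

a = 7, b = 2, c = 3
log_b(a) = log_2(7) = 2.8074

Case 3: c = 3 > log_2(7) = 2.8074
T(n) = O(n^3) = O(n^3)

For T(n) = 7T(n/2) + O(n^3): log_2(7) = 2.8074. This is Case 3 of the Master Theorem (c > log_b(a), work dominated by root), giving O(n^3).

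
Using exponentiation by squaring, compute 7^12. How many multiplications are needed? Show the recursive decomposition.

Computing 7^12 by squaring (build up from 7^1; each line after the first costs one multiplication):

7^1 = 7
7^2 = (7^1)^2 = 7^2 = 49
7^3 = 7 * 7^2 = 7 * 49 = 343
7^6 = (7^3)^2 = 343^2 = 117649
7^12 = (7^6)^2 = 117649^2 = 13841287201

Result: 13841287201
Multiplications needed: 4 (4 lines after 7^1)

7^12 = 13841287201. Using exponentiation by squaring, this requires 4 multiplications. The key idea: if the exponent is even, square the half-power; if odd, multiply by the base once.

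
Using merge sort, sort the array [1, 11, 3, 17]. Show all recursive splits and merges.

Merge sort trace:

Split: [1, 11, 3, 17] -> [1, 11] and [3, 17]
  Split: [1, 11] -> [1] and [11]
  Merge: [1] + [11] -> [1, 11]
  Split: [3, 17] -> [3] and [17]
  Merge: [3] + [17] -> [3, 17]
Merge: [1, 11] + [3, 17] -> [1, 3, 11, 17]

Final sorted array: [1, 3, 11, 17]

The merge sort proceeds by recursively splitting the array and merging sorted halves.
After all merges, the sorted array is [1, 3, 11, 17].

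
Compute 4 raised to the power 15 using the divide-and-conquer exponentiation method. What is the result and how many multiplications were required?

Computing 4^15 by squaring (build up from 4^1; each line after the first costs one multiplication):

4^1 = 4
4^2 = (4^1)^2 = 4^2 = 16
4^3 = 4 * 4^2 = 4 * 16 = 64
4^6 = (4^3)^2 = 64^2 = 4096
4^7 = 4 * 4^6 = 4 * 4096 = 16384
4^14 = (4^7)^2 = 16384^2 = 268435456
4^15 = 4 * 4^14 = 4 * 268435456 = 1073741824

Result: 1073741824
Multiplications needed: 6 (6 lines after 4^1)

4^15 = 1073741824. Using exponentiation by squaring, this requires 6 multiplications. The key idea: if the exponent is even, square the half-power; if odd, multiply by the base once.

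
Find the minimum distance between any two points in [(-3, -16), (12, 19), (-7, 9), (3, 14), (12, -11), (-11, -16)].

Computing all pairwise distances among 6 points:

d((-3, -16), (12, 19)) = 38.0789
d((-3, -16), (-7, 9)) = 25.318
d((-3, -16), (3, 14)) = 30.5941
d((-3, -16), (12, -11)) = 15.8114
d((-3, -16), (-11, -16)) = 8.0 <-- minimum
d((12, 19), (-7, 9)) = 21.4709
d((12, 19), (3, 14)) = 10.2956
d((12, 19), (12, -11)) = 30.0
d((12, 19), (-11, -16)) = 41.8808
d((-7, 9), (3, 14)) = 11.1803
d((-7, 9), (12, -11)) = 27.5862
d((-7, 9), (-11, -16)) = 25.318
d((3, 14), (12, -11)) = 26.5707
d((3, 14), (-11, -16)) = 33.1059
d((12, -11), (-11, -16)) = 23.5372

Closest pair: (-3, -16) and (-11, -16) with distance 8.0

The closest pair is (-3, -16) and (-11, -16) with Euclidean distance 8.0. For 6 points, brute-force pairwise comparison is shown above. For large n, the divide-and-conquer algorithm (sort by x, recurse on halves, check the dividing strip) achieves O(n log n).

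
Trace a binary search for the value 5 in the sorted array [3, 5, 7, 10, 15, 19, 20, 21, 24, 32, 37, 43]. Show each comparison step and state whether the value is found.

Binary search for 5 in [3, 5, 7, 10, 15, 19, 20, 21, 24, 32, 37, 43]:

lo=0, hi=11, mid=5, arr[mid]=19 -> 19 > 5, search left half
lo=0, hi=4, mid=2, arr[mid]=7 -> 7 > 5, search left half
lo=0, hi=1, mid=0, arr[mid]=3 -> 3 < 5, search right half
lo=1, hi=1, mid=1, arr[mid]=5 -> Found target at index 1!

Binary search finds 5 at index 1 after 4 comparisons. The search repeatedly halves the search space by comparing with the middle element.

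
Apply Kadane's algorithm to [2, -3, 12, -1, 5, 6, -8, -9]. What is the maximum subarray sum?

Using Kadane's algorithm on [2, -3, 12, -1, 5, 6, -8, -9]:

Scanning through the array:
Position 1 (value -3): max_ending_here = -1, max_so_far = 2
Position 2 (value 12): max_ending_here = 12, max_so_far = 12
Position 3 (value -1): max_ending_here = 11, max_so_far = 12
Position 4 (value 5): max_ending_here = 16, max_so_far = 16
Position 5 (value 6): max_ending_here = 22, max_so_far = 22
Position 6 (value -8): max_ending_here = 14, max_so_far = 22
Position 7 (value -9): max_ending_here = 5, max_so_far = 22

Maximum subarray: [12, -1, 5, 6]
Maximum sum: 22

The maximum subarray is [12, -1, 5, 6] with sum 22. This subarray runs from index 2 to index 5.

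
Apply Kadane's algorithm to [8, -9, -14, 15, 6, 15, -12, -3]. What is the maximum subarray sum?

Using Kadane's algorithm on [8, -9, -14, 15, 6, 15, -12, -3]:

Scanning through the array:
Position 1 (value -9): max_ending_here = -1, max_so_far = 8
Position 2 (value -14): max_ending_here = -14, max_so_far = 8
Position 3 (value 15): max_ending_here = 15, max_so_far = 15
Position 4 (value 6): max_ending_here = 21, max_so_far = 21
Position 5 (value 15): max_ending_here = 36, max_so_far = 36
Position 6 (value -12): max_ending_here = 24, max_so_far = 36
Position 7 (value -3): max_ending_here = 21, max_so_far = 36

Maximum subarray: [15, 6, 15]
Maximum sum: 36

The maximum subarray is [15, 6, 15] with sum 36. This subarray runs from index 3 to index 5.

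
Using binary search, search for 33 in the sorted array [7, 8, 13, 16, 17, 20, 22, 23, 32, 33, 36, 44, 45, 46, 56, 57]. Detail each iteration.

Binary search for 33 in [7, 8, 13, 16, 17, 20, 22, 23, 32, 33, 36, 44, 45, 46, 56, 57]:

lo=0, hi=15, mid=7, arr[mid]=23 -> 23 < 33, search right half
lo=8, hi=15, mid=11, arr[mid]=44 -> 44 > 33, search left half
lo=8, hi=10, mid=9, arr[mid]=33 -> Found target at index 9!

Binary search finds 33 at index 9 after 3 comparisons. The search repeatedly halves the search space by comparing with the middle element.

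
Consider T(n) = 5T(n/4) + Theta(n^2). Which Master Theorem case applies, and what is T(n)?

Master Theorem for T(n) = 5T(n/4) + O(n^2):

a = 5, b = 4, c = 2
log_b(a) = log_4(5) = 1.1610

Case 3: c = 2 > log_4(5) = 1.1610
T(n) = O(n^2) = O(n^2)

For T(n) = 5T(n/4) + O(n^2): log_4(5) = 1.1610. This is Case 3 of the Master Theorem (c > log_b(a), work dominated by root), giving O(n^2).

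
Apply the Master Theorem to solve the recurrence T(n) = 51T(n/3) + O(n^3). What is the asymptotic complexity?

Master Theorem for T(n) = 51T(n/3) + O(n^3):

a = 51, b = 3, c = 3
log_b(a) = log_3(51) = 3.5789

Case 1: c = 3 < log_3(51) = 3.5789
T(n) = O(n^(log_3 51))

For T(n) = 51T(n/3) + O(n^3): log_3(51) = 3.5789. This is Case 1 of the Master Theorem (c < log_b(a), work dominated by leaves), giving O(n^(log_3 51)).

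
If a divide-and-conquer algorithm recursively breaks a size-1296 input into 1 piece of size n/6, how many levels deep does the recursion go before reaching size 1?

For divide and conquer with division factor 6:

Problem sizes at each level:
Level 0: 1296
Level 1: 216
Level 2: 36
Level 3: 6
Level 4: 1

The root is level 0 and the size-1 base case is level 4 (the tree spans levels 0 through 4, i.e. 5 levels counting the root), so the depth is the number of divisions: log_6(1296) = 4

The recursion tree depth is log_6(1296) = 4. At each level, the problem size is divided by 6, so it takes 4 divisions to reduce to a base case of size 1. The algorithm makes 1 recursive call at each level.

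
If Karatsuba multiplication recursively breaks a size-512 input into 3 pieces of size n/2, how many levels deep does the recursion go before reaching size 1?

For divide and conquer with division factor 2:

Problem sizes at each level:
Level 0: 512
Level 1: 256
Level 2: 128
Level 3: 64
Level 4: 32
Level 5: 16
Level 6: 8
Level 7: 4
Level 8: 2
Level 9: 1

The root is level 0 and the size-1 base case is level 9 (the tree spans levels 0 through 9, i.e. 10 levels counting the root), so the depth is the number of divisions: log_2(512) = 9

The recursion tree depth is log_2(512) = 9. At each level, the problem size is divided by 2, so it takes 9 divisions to reduce to a base case of size 1. The algorithm makes 3 recursive calls at each level.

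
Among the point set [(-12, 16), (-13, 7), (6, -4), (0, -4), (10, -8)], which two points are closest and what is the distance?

Computing all pairwise distances among 5 points:

d((-12, 16), (-13, 7)) = 9.0554
d((-12, 16), (6, -4)) = 26.9072
d((-12, 16), (0, -4)) = 23.3238
d((-12, 16), (10, -8)) = 32.5576
d((-13, 7), (6, -4)) = 21.9545
d((-13, 7), (0, -4)) = 17.0294
d((-13, 7), (10, -8)) = 27.4591
d((6, -4), (0, -4)) = 6.0
d((6, -4), (10, -8)) = 5.6569 <-- minimum
d((0, -4), (10, -8)) = 10.7703

Closest pair: (6, -4) and (10, -8) with distance 5.6569

The closest pair is (6, -4) and (10, -8) with Euclidean distance 5.6569. For 5 points, brute-force pairwise comparison is shown above. For large n, the divide-and-conquer algorithm (sort by x, recurse on halves, check the dividing strip) achieves O(n log n).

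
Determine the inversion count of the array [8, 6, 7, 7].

Finding inversions in [8, 6, 7, 7]:

(0, 1): arr[0]=8 > arr[1]=6
(0, 2): arr[0]=8 > arr[2]=7
(0, 3): arr[0]=8 > arr[3]=7

Total inversions: 3

The array has 3 inversion(s): (0,1), (0,2), (0,3). Each pair (i,j) satisfies i < j and arr[i] > arr[j].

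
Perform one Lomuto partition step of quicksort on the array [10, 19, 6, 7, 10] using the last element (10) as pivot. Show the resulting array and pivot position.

Lomuto partition with pivot = 10:

Initial array: [10, 19, 6, 7, 10]

arr[0]=10 <= 10: swap with position 0, array becomes [10, 19, 6, 7, 10]
arr[1]=19 > 10: no swap
arr[2]=6 <= 10: swap with position 1, array becomes [10, 6, 19, 7, 10]
arr[3]=7 <= 10: swap with position 2, array becomes [10, 6, 7, 19, 10]

Place pivot at position 3: [10, 6, 7, 10, 19]
Pivot position: 3

After partitioning with pivot 10, the array becomes [10, 6, 7, 10, 19]. The pivot is placed at index 3. All elements to the left of the pivot are <= 10, and all elements to the right are > 10.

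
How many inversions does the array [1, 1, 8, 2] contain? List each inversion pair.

Finding inversions in [1, 1, 8, 2]:

(2, 3): arr[2]=8 > arr[3]=2

Total inversions: 1

The array has 1 inversion(s): (2,3). Each pair (i,j) satisfies i < j and arr[i] > arr[j].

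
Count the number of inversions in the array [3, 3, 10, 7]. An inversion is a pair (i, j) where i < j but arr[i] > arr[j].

Finding inversions in [3, 3, 10, 7]:

(2, 3): arr[2]=10 > arr[3]=7

Total inversions: 1

The array has 1 inversion(s): (2,3). Each pair (i,j) satisfies i < j and arr[i] > arr[j].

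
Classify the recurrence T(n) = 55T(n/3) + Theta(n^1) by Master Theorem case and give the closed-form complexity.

Master Theorem for T(n) = 55T(n/3) + O(n^1):

a = 55, b = 3, c = 1
log_b(a) = log_3(55) = 3.6476

Case 1: c = 1 < log_3(55) = 3.6476
T(n) = O(n^(log_3 55))

For T(n) = 55T(n/3) + O(n^1): log_3(55) = 3.6476. This is Case 1 of the Master Theorem (c < log_b(a), work dominated by leaves), giving O(n^(log_3 55)).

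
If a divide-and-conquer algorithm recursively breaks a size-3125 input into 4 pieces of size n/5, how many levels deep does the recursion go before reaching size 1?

For divide and conquer with division factor 5:

Problem sizes at each level:
Level 0: 3125
Level 1: 625
Level 2: 125
Level 3: 25
Level 4: 5
Level 5: 1

The root is level 0 and the size-1 base case is level 5 (the tree spans levels 0 through 5, i.e. 6 levels counting the root), so the depth is the number of divisions: log_5(3125) = 5

The recursion tree depth is log_5(3125) = 5. At each level, the problem size is divided by 5, so it takes 5 divisions to reduce to a base case of size 1. The algorithm makes 4 recursive calls at each level.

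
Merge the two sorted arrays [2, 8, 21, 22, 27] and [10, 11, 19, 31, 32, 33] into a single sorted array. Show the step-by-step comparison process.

Merging process:

Compare 2 vs 10: take 2 from left. Merged: [2]
Compare 8 vs 10: take 8 from left. Merged: [2, 8]
Compare 21 vs 10: take 10 from right. Merged: [2, 8, 10]
Compare 21 vs 11: take 11 from right. Merged: [2, 8, 10, 11]
Compare 21 vs 19: take 19 from right. Merged: [2, 8, 10, 11, 19]
Compare 21 vs 31: take 21 from left. Merged: [2, 8, 10, 11, 19, 21]
Compare 22 vs 31: take 22 from left. Merged: [2, 8, 10, 11, 19, 21, 22]
Compare 27 vs 31: take 27 from left. Merged: [2, 8, 10, 11, 19, 21, 22, 27]
Append remaining from right: [31, 32, 33]. Merged: [2, 8, 10, 11, 19, 21, 22, 27, 31, 32, 33]

Final merged array: [2, 8, 10, 11, 19, 21, 22, 27, 31, 32, 33]
Total comparisons: 8

The merged array is [2, 8, 10, 11, 19, 21, 22, 27, 31, 32, 33], requiring 8 comparisons. The merge step runs in O(n) time where n is the total number of elements.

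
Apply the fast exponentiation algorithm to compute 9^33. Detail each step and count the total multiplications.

Computing 9^33 by squaring (build up from 9^1; each line after the first costs one multiplication):

9^1 = 9
9^2 = (9^1)^2 = 9^2 = 81
9^4 = (9^2)^2 = 81^2 = 6561
9^8 = (9^4)^2 = 6561^2 = 43046721
9^16 = (9^8)^2 = 43046721^2 = 1853020188851841
9^32 = (9^16)^2 = 1853020188851841^2 = 3433683820292512484657849089281
9^33 = 9 * 9^32 = 9 * 3433683820292512484657849089281 = 30903154382632612361920641803529

Result: 30903154382632612361920641803529
Multiplications needed: 6 (6 lines after 9^1)

9^33 = 30903154382632612361920641803529. Using exponentiation by squaring, this requires 6 multiplications. The key idea: if the exponent is even, square the half-power; if odd, multiply by the base once.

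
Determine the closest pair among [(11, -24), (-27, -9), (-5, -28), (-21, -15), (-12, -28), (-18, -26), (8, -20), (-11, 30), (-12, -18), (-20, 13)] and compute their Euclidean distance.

Computing all pairwise distances among 10 points:

d((11, -24), (-27, -9)) = 40.8534
d((11, -24), (-5, -28)) = 16.4924
d((11, -24), (-21, -15)) = 33.2415
d((11, -24), (-12, -28)) = 23.3452
d((11, -24), (-18, -26)) = 29.0689
d((11, -24), (8, -20)) = 5.0 <-- minimum
d((11, -24), (-11, 30)) = 58.3095
d((11, -24), (-12, -18)) = 23.7697
d((11, -24), (-20, 13)) = 48.2701
d((-27, -9), (-5, -28)) = 29.0689
d((-27, -9), (-21, -15)) = 8.4853
d((-27, -9), (-12, -28)) = 24.2074
d((-27, -9), (-18, -26)) = 19.2354
d((-27, -9), (8, -20)) = 36.6879
d((-27, -9), (-11, 30)) = 42.1545
d((-27, -9), (-12, -18)) = 17.4929
d((-27, -9), (-20, 13)) = 23.0868
d((-5, -28), (-21, -15)) = 20.6155
d((-5, -28), (-12, -28)) = 7.0
d((-5, -28), (-18, -26)) = 13.1529
d((-5, -28), (8, -20)) = 15.2643
d((-5, -28), (-11, 30)) = 58.3095
d((-5, -28), (-12, -18)) = 12.2066
d((-5, -28), (-20, 13)) = 43.6578
d((-21, -15), (-12, -28)) = 15.8114
d((-21, -15), (-18, -26)) = 11.4018
d((-21, -15), (8, -20)) = 29.4279
d((-21, -15), (-11, 30)) = 46.0977
d((-21, -15), (-12, -18)) = 9.4868
d((-21, -15), (-20, 13)) = 28.0179
d((-12, -28), (-18, -26)) = 6.3246
d((-12, -28), (8, -20)) = 21.5407
d((-12, -28), (-11, 30)) = 58.0086
d((-12, -28), (-12, -18)) = 10.0
d((-12, -28), (-20, 13)) = 41.7732
d((-18, -26), (8, -20)) = 26.6833
d((-18, -26), (-11, 30)) = 56.4358
d((-18, -26), (-12, -18)) = 10.0
d((-18, -26), (-20, 13)) = 39.0512
d((8, -20), (-11, 30)) = 53.4883
d((8, -20), (-12, -18)) = 20.0998
d((8, -20), (-20, 13)) = 43.2782
d((-11, 30), (-12, -18)) = 48.0104
d((-11, 30), (-20, 13)) = 19.2354
d((-12, -18), (-20, 13)) = 32.0156

Closest pair: (11, -24) and (8, -20) with distance 5.0

The closest pair is (11, -24) and (8, -20) with Euclidean distance 5.0. For 10 points, brute-force pairwise comparison is shown above. For large n, the divide-and-conquer algorithm (sort by x, recurse on halves, check the dividing strip) achieves O(n log n).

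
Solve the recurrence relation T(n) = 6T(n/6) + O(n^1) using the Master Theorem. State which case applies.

Master Theorem for T(n) = 6T(n/6) + O(n^1):

a = 6, b = 6, c = 1
log_b(a) = log_6(6) = 1.0000

Case 2: c = 1 = log_6(6) = 1.0000
T(n) = O(n^1 log n) = O(n log n)

For T(n) = 6T(n/6) + O(n^1): log_6(6) = 1.0000. This is Case 2 of the Master Theorem (c = log_b(a), equal work at all levels), giving O(n log n).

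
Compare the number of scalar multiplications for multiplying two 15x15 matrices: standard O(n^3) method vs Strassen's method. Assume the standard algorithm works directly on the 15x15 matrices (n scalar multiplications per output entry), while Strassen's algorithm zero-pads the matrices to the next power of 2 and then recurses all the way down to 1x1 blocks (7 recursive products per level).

Matrix multiplication for 15x15 matrices:

Strassen's algorithm requires power-of-2 dimensions. Pad 15x15 to 16x16 (next power of 2).

Standard algorithm: 15^3 = 3375 multiplications
Strassen's algorithm: 7^(log2(16)) = 7^4 = 2401 multiplications
Savings: 3375 - 2401 = 974 multiplications

Standard: 3375 multiplications (15^3). Strassen: 2401 multiplications (7^4, after padding to 16x16). Strassen reduces 8 recursive multiplications to 7 at each level.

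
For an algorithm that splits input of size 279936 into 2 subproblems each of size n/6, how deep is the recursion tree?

For divide and conquer with division factor 6:

Problem sizes at each level:
Level 0: 279936
Level 1: 46656
Level 2: 7776
Level 3: 1296
Level 4: 216
Level 5: 36
Level 6: 6
Level 7: 1

The root is level 0 and the size-1 base case is level 7 (the tree spans levels 0 through 7, i.e. 8 levels counting the root), so the depth is the number of divisions: log_6(279936) = 7

The recursion tree depth is log_6(279936) = 7. At each level, the problem size is divided by 6, so it takes 7 divisions to reduce to a base case of size 1. The algorithm makes 2 recursive calls at each level.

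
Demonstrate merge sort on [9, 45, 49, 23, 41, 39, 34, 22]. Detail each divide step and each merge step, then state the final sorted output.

Merge sort trace:

Split: [9, 45, 49, 23, 41, 39, 34, 22] -> [9, 45, 49, 23] and [41, 39, 34, 22]
  Split: [9, 45, 49, 23] -> [9, 45] and [49, 23]
    Split: [9, 45] -> [9] and [45]
    Merge: [9] + [45] -> [9, 45]
    Split: [49, 23] -> [49] and [23]
    Merge: [49] + [23] -> [23, 49]
  Merge: [9, 45] + [23, 49] -> [9, 23, 45, 49]
  Split: [41, 39, 34, 22] -> [41, 39] and [34, 22]
    Split: [41, 39] -> [41] and [39]
    Merge: [41] + [39] -> [39, 41]
    Split: [34, 22] -> [34] and [22]
    Merge: [34] + [22] -> [22, 34]
  Merge: [39, 41] + [22, 34] -> [22, 34, 39, 41]
Merge: [9, 23, 45, 49] + [22, 34, 39, 41] -> [9, 22, 23, 34, 39, 41, 45, 49]

Final sorted array: [9, 22, 23, 34, 39, 41, 45, 49]

The merge sort proceeds by recursively splitting the array and merging sorted halves.
After all merges, the sorted array is [9, 22, 23, 34, 39, 41, 45, 49].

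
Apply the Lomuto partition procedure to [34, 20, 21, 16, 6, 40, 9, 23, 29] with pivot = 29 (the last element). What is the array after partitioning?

Lomuto partition with pivot = 29:

Initial array: [34, 20, 21, 16, 6, 40, 9, 23, 29]

arr[0]=34 > 29: no swap
arr[1]=20 <= 29: swap with position 0, array becomes [20, 34, 21, 16, 6, 40, 9, 23, 29]
arr[2]=21 <= 29: swap with position 1, array becomes [20, 21, 34, 16, 6, 40, 9, 23, 29]
arr[3]=16 <= 29: swap with position 2, array becomes [20, 21, 16, 34, 6, 40, 9, 23, 29]
arr[4]=6 <= 29: swap with position 3, array becomes [20, 21, 16, 6, 34, 40, 9, 23, 29]
arr[5]=40 > 29: no swap
arr[6]=9 <= 29: swap with position 4, array becomes [20, 21, 16, 6, 9, 40, 34, 23, 29]
arr[7]=23 <= 29: swap with position 5, array becomes [20, 21, 16, 6, 9, 23, 34, 40, 29]

Place pivot at position 6: [20, 21, 16, 6, 9, 23, 29, 40, 34]
Pivot position: 6

After partitioning with pivot 29, the array becomes [20, 21, 16, 6, 9, 23, 29, 40, 34]. The pivot is placed at index 6. All elements to the left of the pivot are <= 29, and all elements to the right are > 29.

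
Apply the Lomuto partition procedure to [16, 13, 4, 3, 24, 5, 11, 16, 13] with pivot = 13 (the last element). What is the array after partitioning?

Lomuto partition with pivot = 13:

Initial array: [16, 13, 4, 3, 24, 5, 11, 16, 13]

arr[0]=16 > 13: no swap
arr[1]=13 <= 13: swap with position 0, array becomes [13, 16, 4, 3, 24, 5, 11, 16, 13]
arr[2]=4 <= 13: swap with position 1, array becomes [13, 4, 16, 3, 24, 5, 11, 16, 13]
arr[3]=3 <= 13: swap with position 2, array becomes [13, 4, 3, 16, 24, 5, 11, 16, 13]
arr[4]=24 > 13: no swap
arr[5]=5 <= 13: swap with position 3, array becomes [13, 4, 3, 5, 24, 16, 11, 16, 13]
arr[6]=11 <= 13: swap with position 4, array becomes [13, 4, 3, 5, 11, 16, 24, 16, 13]
arr[7]=16 > 13: no swap

Place pivot at position 5: [13, 4, 3, 5, 11, 13, 24, 16, 16]
Pivot position: 5

After partitioning with pivot 13, the array becomes [13, 4, 3, 5, 11, 13, 24, 16, 16]. The pivot is placed at index 5. All elements to the left of the pivot are <= 13, and all elements to the right are > 13.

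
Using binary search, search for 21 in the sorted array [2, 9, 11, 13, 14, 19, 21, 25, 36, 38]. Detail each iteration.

Binary search for 21 in [2, 9, 11, 13, 14, 19, 21, 25, 36, 38]:

lo=0, hi=9, mid=4, arr[mid]=14 -> 14 < 21, search right half
lo=5, hi=9, mid=7, arr[mid]=25 -> 25 > 21, search left half
lo=5, hi=6, mid=5, arr[mid]=19 -> 19 < 21, search right half
lo=6, hi=6, mid=6, arr[mid]=21 -> Found target at index 6!

Binary search finds 21 at index 6 after 4 comparisons. The search repeatedly halves the search space by comparing with the middle element.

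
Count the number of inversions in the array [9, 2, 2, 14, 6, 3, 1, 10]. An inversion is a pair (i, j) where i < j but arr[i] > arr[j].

Finding inversions in [9, 2, 2, 14, 6, 3, 1, 10]:

(0, 1): arr[0]=9 > arr[1]=2
(0, 2): arr[0]=9 > arr[2]=2
(0, 4): arr[0]=9 > arr[4]=6
(0, 5): arr[0]=9 > arr[5]=3
(0, 6): arr[0]=9 > arr[6]=1
(1, 6): arr[1]=2 > arr[6]=1
(2, 6): arr[2]=2 > arr[6]=1
(3, 4): arr[3]=14 > arr[4]=6
(3, 5): arr[3]=14 > arr[5]=3
(3, 6): arr[3]=14 > arr[6]=1
(3, 7): arr[3]=14 > arr[7]=10
(4, 5): arr[4]=6 > arr[5]=3
(4, 6): arr[4]=6 > arr[6]=1
(5, 6): arr[5]=3 > arr[6]=1

Total inversions: 14

The array has 14 inversion(s): (0,1), (0,2), (0,4), (0,5), (0,6), (1,6), (2,6), (3,4), (3,5), (3,6), (3,7), (4,5), (4,6), (5,6). Each pair (i,j) satisfies i < j and arr[i] > arr[j].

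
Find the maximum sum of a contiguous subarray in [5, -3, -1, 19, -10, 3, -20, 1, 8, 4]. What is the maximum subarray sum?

Using Kadane's algorithm on [5, -3, -1, 19, -10, 3, -20, 1, 8, 4]:

Scanning through the array:
Position 1 (value -3): max_ending_here = 2, max_so_far = 5
Position 2 (value -1): max_ending_here = 1, max_so_far = 5
Position 3 (value 19): max_ending_here = 20, max_so_far = 20
Position 4 (value -10): max_ending_here = 10, max_so_far = 20
Position 5 (value 3): max_ending_here = 13, max_so_far = 20
Position 6 (value -20): max_ending_here = -7, max_so_far = 20
Position 7 (value 1): max_ending_here = 1, max_so_far = 20
Position 8 (value 8): max_ending_here = 9, max_so_far = 20
Position 9 (value 4): max_ending_here = 13, max_so_far = 20

Maximum subarray: [5, -3, -1, 19]
Maximum sum: 20

The maximum subarray is [5, -3, -1, 19] with sum 20. This subarray runs from index 0 to index 3.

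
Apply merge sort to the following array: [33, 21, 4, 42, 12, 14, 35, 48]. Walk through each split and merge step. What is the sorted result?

Merge sort trace:

Split: [33, 21, 4, 42, 12, 14, 35, 48] -> [33, 21, 4, 42] and [12, 14, 35, 48]
  Split: [33, 21, 4, 42] -> [33, 21] and [4, 42]
    Split: [33, 21] -> [33] and [21]
    Merge: [33] + [21] -> [21, 33]
    Split: [4, 42] -> [4] and [42]
    Merge: [4] + [42] -> [4, 42]
  Merge: [21, 33] + [4, 42] -> [4, 21, 33, 42]
  Split: [12, 14, 35, 48] -> [12, 14] and [35, 48]
    Split: [12, 14] -> [12] and [14]
    Merge: [12] + [14] -> [12, 14]
    Split: [35, 48] -> [35] and [48]
    Merge: [35] + [48] -> [35, 48]
  Merge: [12, 14] + [35, 48] -> [12, 14, 35, 48]
Merge: [4, 21, 33, 42] + [12, 14, 35, 48] -> [4, 12, 14, 21, 33, 35, 42, 48]

Final sorted array: [4, 12, 14, 21, 33, 35, 42, 48]

The merge sort proceeds by recursively splitting the array and merging sorted halves.
After all merges, the sorted array is [4, 12, 14, 21, 33, 35, 42, 48].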